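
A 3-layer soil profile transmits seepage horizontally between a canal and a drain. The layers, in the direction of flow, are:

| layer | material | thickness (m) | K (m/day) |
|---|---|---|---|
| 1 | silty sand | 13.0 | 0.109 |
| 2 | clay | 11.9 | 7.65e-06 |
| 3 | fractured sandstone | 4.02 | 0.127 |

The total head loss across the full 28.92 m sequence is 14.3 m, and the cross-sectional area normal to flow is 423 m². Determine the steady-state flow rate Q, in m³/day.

0.00389

Flow is perpendicular to layering, so the layers act in series and the equivalent K is the thickness-weighted harmonic mean.
Total thickness L = 13.0 + 11.9 + 4.02 = 28.92 m.
Σ(b_i/K_i) = 13.0/0.109 + 11.9/7.65e-06 + 4.02/0.127 = 1.556e+06 d.
K_eq = L / Σ(b_i/K_i) = 28.92 / 1.556e+06 = 1.859e-05 m/day.
Q = K_eq · A · (Δh/L) = 1.859e-05 × 423 × (14.3/28.92) = 0.003888 m³/day.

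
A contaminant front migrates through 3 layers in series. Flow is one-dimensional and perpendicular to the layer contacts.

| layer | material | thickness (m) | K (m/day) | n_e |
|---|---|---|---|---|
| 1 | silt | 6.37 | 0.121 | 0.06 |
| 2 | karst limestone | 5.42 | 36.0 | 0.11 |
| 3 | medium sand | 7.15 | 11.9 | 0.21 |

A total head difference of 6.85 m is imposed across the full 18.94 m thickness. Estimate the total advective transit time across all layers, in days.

With flow normal to the layers, continuity requires the same specific discharge q through every layer.
Σ(b_i/K_i) = 6.37/0.121 + 5.42/36.0 + 7.15/11.9 = 53.40 d.
q = Δh / Σ(b_i/K_i) = 6.85 / 53.40 = 0.1283 m/day.
In each layer the seepage velocity is v_i = q/n_i, so the layer transit time is t_i = b_i·n_i / q:
  layer 1 (silt): t_1 = 6.37 × 0.06 / 0.1283 = 2.979 d
  layer 2 (karst limestone): t_2 = 5.42 × 0.11 / 0.1283 = 4.647 d
  layer 3 (medium sand): t_3 = 7.15 × 0.21 / 0.1283 = 11.70 d
Total t = Σ t_i = 19.33 days.

19.3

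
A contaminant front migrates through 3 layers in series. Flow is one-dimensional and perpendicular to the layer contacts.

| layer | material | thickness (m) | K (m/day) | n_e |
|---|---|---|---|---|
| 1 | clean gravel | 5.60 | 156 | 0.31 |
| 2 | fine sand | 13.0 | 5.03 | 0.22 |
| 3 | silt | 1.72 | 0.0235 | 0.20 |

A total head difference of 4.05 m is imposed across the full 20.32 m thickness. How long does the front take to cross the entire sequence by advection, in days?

92.5

With flow normal to the layers, continuity requires the same specific discharge q through every layer.
Σ(b_i/K_i) = 5.60/156 + 13.0/5.03 + 1.72/0.0235 = 75.81 d.
q = Δh / Σ(b_i/K_i) = 4.05 / 75.81 = 0.05342 m/day.
In each layer the seepage velocity is v_i = q/n_i, so the layer transit time is t_i = b_i·n_i / q:
  layer 1 (clean gravel): t_1 = 5.60 × 0.31 / 0.05342 = 32.50 d
  layer 2 (fine sand): t_2 = 13.0 × 0.22 / 0.05342 = 53.54 d
  layer 3 (silt): t_3 = 1.72 × 0.20 / 0.05342 = 6.439 d
Total t = Σ t_i = 92.47 days.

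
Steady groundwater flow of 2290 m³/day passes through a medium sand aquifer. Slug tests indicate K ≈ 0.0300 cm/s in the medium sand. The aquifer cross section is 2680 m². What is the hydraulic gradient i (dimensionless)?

0.0330

Convert K: 0.0300 cm/s × 864 = 25.92 m/day.
From Q = K·A·i, i = Q / (K·A) = 2290 / (25.92 × 2680) = 0.03297.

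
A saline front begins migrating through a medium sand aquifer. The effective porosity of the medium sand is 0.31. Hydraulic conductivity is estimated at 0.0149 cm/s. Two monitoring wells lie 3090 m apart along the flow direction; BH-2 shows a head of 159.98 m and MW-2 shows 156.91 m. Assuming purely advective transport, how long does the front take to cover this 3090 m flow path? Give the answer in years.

Convert K: 0.0149 cm/s × 864 = 12.87 m/day.
Hydraulic gradient i = (159.98 − 156.91) / 3090 = 3.07 / 3090 = 0.0009935.
Darcy flux q = K · i = 12.87 × 0.0009935 = 0.01279 m/day.
Seepage velocity v = q / n_e = 0.01279 / 0.31 = 0.04126 m/day.
Travel time t = L / v = 3090 / 0.04126 = 74893 days = 205.0 years.

205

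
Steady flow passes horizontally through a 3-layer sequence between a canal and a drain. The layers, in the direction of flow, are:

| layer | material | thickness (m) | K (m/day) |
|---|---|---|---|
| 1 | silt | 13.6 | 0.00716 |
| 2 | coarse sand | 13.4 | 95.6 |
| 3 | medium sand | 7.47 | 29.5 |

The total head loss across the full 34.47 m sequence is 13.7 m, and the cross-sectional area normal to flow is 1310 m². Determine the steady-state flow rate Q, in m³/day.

Flow is perpendicular to layering, so the layers act in series and the equivalent K is the thickness-weighted harmonic mean.
Total thickness L = 13.6 + 13.4 + 7.47 = 34.47 m.
Σ(b_i/K_i) = 13.6/0.00716 + 13.4/95.6 + 7.47/29.5 = 1900 d.
K_eq = L / Σ(b_i/K_i) = 34.47 / 1900 = 0.01814 m/day.
Q = K_eq · A · (Δh/L) = 0.01814 × 1310 × (13.7/34.47) = 9.447 m³/day.

9.45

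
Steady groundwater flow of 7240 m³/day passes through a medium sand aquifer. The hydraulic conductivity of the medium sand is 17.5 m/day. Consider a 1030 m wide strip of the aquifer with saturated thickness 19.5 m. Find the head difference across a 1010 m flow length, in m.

20.8

Cross-sectional area A = 1030 × 19.5 = 20085 m².
From Q = K·A·i, i = Q / (K·A) = 7240 / (17.50 × 20085) = 0.02060.
Head loss Δh = i · L = 0.02060 × 1010 = 20.80 m.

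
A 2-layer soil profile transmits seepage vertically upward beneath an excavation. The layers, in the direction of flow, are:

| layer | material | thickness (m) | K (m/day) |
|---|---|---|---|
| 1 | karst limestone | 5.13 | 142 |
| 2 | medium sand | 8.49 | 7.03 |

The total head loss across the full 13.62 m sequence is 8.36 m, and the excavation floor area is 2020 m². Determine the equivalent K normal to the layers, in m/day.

Flow is perpendicular to layering, so the layers act in series and the equivalent K is the thickness-weighted harmonic mean.
Total thickness L = 5.13 + 8.49 = 13.62 m.
Σ(b_i/K_i) = 5.13/142 + 8.49/7.03 = 1.244 d.
K_eq = L / Σ(b_i/K_i) = 13.62 / 1.244 = 10.95 m/day.

11.0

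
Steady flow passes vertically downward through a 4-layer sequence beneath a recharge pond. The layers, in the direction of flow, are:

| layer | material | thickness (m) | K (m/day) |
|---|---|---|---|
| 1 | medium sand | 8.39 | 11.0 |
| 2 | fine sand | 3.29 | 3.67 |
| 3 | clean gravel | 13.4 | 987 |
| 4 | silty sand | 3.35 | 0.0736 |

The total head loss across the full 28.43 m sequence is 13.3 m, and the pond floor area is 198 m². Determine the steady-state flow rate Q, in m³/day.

Flow is perpendicular to layering, so the layers act in series and the equivalent K is the thickness-weighted harmonic mean.
Total thickness L = 8.39 + 3.29 + 13.4 + 3.35 = 28.43 m.
Σ(b_i/K_i) = 8.39/11.0 + 3.29/3.67 + 13.4/987 + 3.35/0.0736 = 47.19 d.
K_eq = L / Σ(b_i/K_i) = 28.43 / 47.19 = 0.6025 m/day.
Q = K_eq · A · (Δh/L) = 0.6025 × 198 × (13.3/28.43) = 55.81 m³/day.

55.8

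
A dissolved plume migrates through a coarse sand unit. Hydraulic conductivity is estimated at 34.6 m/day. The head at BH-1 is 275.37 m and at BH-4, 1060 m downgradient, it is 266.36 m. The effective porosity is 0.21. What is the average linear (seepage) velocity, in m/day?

Hydraulic gradient i = (275.37 − 266.36) / 1060 = 9.01 / 1060 = 0.008500.
Darcy flux q = K · i = 34.60 × 0.008500 = 0.2941 m/day.
Seepage velocity v = q / n_e = 0.2941 / 0.21 = 1.400 m/day.

1.40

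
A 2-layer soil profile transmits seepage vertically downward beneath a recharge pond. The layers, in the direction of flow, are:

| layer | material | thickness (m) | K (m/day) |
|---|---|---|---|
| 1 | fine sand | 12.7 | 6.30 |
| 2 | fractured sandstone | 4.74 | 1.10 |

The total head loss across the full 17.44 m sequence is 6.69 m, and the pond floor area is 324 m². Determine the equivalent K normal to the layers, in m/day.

2.76

Flow is perpendicular to layering, so the layers act in series and the equivalent K is the thickness-weighted harmonic mean.
Total thickness L = 12.7 + 4.74 = 17.44 m.
Σ(b_i/K_i) = 12.7/6.30 + 4.74/1.10 = 6.325 d.
K_eq = L / Σ(b_i/K_i) = 17.44 / 6.325 = 2.757 m/day.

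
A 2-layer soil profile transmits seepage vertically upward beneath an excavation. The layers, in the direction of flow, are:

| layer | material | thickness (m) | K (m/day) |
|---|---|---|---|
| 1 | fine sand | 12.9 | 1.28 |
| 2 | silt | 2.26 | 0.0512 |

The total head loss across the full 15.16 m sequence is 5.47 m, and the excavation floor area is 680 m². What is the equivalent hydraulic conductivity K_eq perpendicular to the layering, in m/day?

0.280

Flow is perpendicular to layering, so the layers act in series and the equivalent K is the thickness-weighted harmonic mean.
Total thickness L = 12.9 + 2.26 = 15.16 m.
Σ(b_i/K_i) = 12.9/1.28 + 2.26/0.0512 = 54.22 d.
K_eq = L / Σ(b_i/K_i) = 15.16 / 54.22 = 0.2796 m/day.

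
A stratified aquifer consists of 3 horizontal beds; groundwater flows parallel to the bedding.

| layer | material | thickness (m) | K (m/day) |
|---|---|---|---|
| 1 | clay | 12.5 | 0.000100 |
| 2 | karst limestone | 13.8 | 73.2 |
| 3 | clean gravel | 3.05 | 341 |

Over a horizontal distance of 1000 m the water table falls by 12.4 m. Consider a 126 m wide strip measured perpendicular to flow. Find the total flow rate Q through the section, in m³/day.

3200

Flow is parallel to layering, so each bed carries its own Darcy discharge and the transmissivities add.
Σ(K_i·b_i) = 0.000100×12.5 + 73.2×13.8 + 341×3.05 = 2050 m²/day.
Hydraulic gradient i = Δh / L = 12.4 / 1000 = 0.01240.
Q = Σ(K_i·b_i) · W · i = 2050 × 126 × 0.01240 = 3203 m³/day.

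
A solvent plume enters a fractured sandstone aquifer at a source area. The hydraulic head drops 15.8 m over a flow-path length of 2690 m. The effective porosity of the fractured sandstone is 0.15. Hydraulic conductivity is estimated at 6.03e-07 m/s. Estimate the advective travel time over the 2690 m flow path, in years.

3610

Convert K: 6.03e-07 m/s × 86400 = 0.05210 m/day.
Hydraulic gradient i = Δh / L = 15.8 / 2690 = 0.005874.
Darcy flux q = K · i = 0.05210 × 0.005874 = 0.0003060 m/day.
Seepage velocity v = q / n_e = 0.0003060 / 0.15 = 0.002040 m/day.
Travel time t = L / v = 2690 / 0.002040 = 1.319e+06 days = 3610 years.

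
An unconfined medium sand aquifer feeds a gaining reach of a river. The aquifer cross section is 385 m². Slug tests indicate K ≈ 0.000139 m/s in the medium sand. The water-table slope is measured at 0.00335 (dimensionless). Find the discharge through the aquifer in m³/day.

15.5

Convert K: 0.000139 m/s × 86400 = 12.01 m/day.
Hydraulic gradient i = 0.00335.
Darcy's law: Q = K · A · i = 12.01 × 385.0 × 0.003350 = 15.49 m³/day.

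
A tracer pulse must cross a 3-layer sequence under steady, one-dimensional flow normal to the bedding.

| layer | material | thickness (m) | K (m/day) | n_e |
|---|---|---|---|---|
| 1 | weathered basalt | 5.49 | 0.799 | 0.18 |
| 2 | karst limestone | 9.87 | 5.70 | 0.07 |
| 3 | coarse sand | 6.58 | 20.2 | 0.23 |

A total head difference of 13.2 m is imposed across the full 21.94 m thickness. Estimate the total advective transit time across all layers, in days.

With flow normal to the layers, continuity requires the same specific discharge q through every layer.
Σ(b_i/K_i) = 5.49/0.799 + 9.87/5.70 + 6.58/20.2 = 8.928 d.
q = Δh / Σ(b_i/K_i) = 13.2 / 8.928 = 1.478 m/day.
In each layer the seepage velocity is v_i = q/n_i, so the layer transit time is t_i = b_i·n_i / q:
  layer 1 (weathered basalt): t_1 = 5.49 × 0.18 / 1.478 = 0.6684 d
  layer 2 (karst limestone): t_2 = 9.87 × 0.07 / 1.478 = 0.4673 d
  layer 3 (coarse sand): t_3 = 6.58 × 0.23 / 1.478 = 1.024 d
Total t = Σ t_i = 2.159 days.

2.16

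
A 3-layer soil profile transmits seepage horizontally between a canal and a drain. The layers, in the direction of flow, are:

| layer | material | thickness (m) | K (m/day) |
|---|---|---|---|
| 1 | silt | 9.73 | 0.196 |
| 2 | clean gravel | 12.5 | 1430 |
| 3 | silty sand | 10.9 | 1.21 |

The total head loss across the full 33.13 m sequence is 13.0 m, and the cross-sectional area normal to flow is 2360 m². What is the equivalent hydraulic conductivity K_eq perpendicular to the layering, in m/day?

Flow is perpendicular to layering, so the layers act in series and the equivalent K is the thickness-weighted harmonic mean.
Total thickness L = 9.73 + 12.5 + 10.9 = 33.13 m.
Σ(b_i/K_i) = 9.73/0.196 + 12.5/1430 + 10.9/1.21 = 58.66 d.
K_eq = L / Σ(b_i/K_i) = 33.13 / 58.66 = 0.5648 m/day.

0.565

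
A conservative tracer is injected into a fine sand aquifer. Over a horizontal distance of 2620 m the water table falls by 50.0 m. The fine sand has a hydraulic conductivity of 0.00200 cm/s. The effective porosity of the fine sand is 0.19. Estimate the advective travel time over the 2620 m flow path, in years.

Convert K: 0.00200 cm/s × 864 = 1.728 m/day.
Hydraulic gradient i = Δh / L = 50.0 / 2620 = 0.01908.
Darcy flux q = K · i = 1.728 × 0.01908 = 0.03298 m/day.
Seepage velocity v = q / n_e = 0.03298 / 0.19 = 0.1736 m/day.
Travel time t = L / v = 2620 / 0.1736 = 15095 days = 41.33 years.

41.3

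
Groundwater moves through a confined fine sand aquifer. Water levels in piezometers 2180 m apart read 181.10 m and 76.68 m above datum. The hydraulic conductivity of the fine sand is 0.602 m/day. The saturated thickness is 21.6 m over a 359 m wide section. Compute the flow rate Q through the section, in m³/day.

Cross-sectional area A = 359 × 21.6 = 7754 m².
Hydraulic gradient i = (181.10 − 76.68) / 2180 = 104.42 / 2180 = 0.04790.
Darcy's law: Q = K · A · i = 0.6020 × 7754 × 0.04790 = 223.6 m³/day.

224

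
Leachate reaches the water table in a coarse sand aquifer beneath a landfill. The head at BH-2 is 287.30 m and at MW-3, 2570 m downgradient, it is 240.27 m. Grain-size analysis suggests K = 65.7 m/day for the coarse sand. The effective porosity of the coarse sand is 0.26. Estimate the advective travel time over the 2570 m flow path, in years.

1.52

Hydraulic gradient i = (287.30 − 240.27) / 2570 = 47.03 / 2570 = 0.01830.
Darcy flux q = K · i = 65.70 × 0.01830 = 1.202 m/day.
Seepage velocity v = q / n_e = 1.202 / 0.26 = 4.624 m/day.
Travel time t = L / v = 2570 / 4.624 = 555.8 days = 1.522 years.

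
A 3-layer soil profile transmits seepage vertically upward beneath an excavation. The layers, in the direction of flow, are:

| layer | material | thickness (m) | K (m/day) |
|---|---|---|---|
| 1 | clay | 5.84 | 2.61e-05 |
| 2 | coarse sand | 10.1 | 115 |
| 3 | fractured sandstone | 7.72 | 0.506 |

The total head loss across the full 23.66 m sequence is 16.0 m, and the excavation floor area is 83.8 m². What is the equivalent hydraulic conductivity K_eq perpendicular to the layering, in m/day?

0.000106

Flow is perpendicular to layering, so the layers act in series and the equivalent K is the thickness-weighted harmonic mean.
Total thickness L = 5.84 + 10.1 + 7.72 = 23.66 m.
Σ(b_i/K_i) = 5.84/2.61e-05 + 10.1/115 + 7.72/0.506 = 2.238e+05 d.
K_eq = L / Σ(b_i/K_i) = 23.66 / 2.238e+05 = 0.0001057 m/day.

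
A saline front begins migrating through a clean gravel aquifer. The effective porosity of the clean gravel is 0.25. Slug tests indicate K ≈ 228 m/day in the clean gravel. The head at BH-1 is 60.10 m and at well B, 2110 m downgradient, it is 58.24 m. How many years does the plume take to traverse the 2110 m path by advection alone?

7.19

Hydraulic gradient i = (60.10 − 58.24) / 2110 = 1.86 / 2110 = 0.0008815.
Darcy flux q = K · i = 228.0 × 0.0008815 = 0.2010 m/day.
Seepage velocity v = q / n_e = 0.2010 / 0.25 = 0.8039 m/day.
Travel time t = L / v = 2110 / 0.8039 = 2625 days = 7.186 years.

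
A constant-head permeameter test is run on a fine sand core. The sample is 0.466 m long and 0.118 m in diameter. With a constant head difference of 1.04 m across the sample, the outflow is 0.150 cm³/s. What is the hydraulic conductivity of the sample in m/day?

Cross-sectional area A = π·(d/2)² = π × (0.118/2)² = 0.01094 m².
Convert discharge: 0.150 cm³/s = 1.500e-07 m³/s.
Darcy's law rearranged: K = Q·L / (A·Δh) = 1.500e-07 × 0.466 / (0.01094 × 1.04) = 6.146e-06 m/s = 0.5310 m/day.

0.531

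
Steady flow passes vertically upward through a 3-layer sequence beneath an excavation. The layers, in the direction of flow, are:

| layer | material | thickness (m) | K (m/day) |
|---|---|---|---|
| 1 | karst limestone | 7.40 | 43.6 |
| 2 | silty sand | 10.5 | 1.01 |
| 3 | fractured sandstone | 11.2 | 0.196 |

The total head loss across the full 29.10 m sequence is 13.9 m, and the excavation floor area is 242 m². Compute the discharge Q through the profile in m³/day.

Flow is perpendicular to layering, so the layers act in series and the equivalent K is the thickness-weighted harmonic mean.
Total thickness L = 7.40 + 10.5 + 11.2 = 29.10 m.
Σ(b_i/K_i) = 7.40/43.6 + 10.5/1.01 + 11.2/0.196 = 67.71 d.
K_eq = L / Σ(b_i/K_i) = 29.10 / 67.71 = 0.4298 m/day.
Q = K_eq · A · (Δh/L) = 0.4298 × 242 × (13.9/29.10) = 49.68 m³/day.

49.7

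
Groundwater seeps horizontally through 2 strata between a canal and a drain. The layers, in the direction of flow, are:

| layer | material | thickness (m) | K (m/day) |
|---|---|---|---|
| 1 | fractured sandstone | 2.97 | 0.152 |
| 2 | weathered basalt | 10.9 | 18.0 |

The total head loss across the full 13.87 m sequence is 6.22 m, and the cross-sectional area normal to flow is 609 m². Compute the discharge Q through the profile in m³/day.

188

Flow is perpendicular to layering, so the layers act in series and the equivalent K is the thickness-weighted harmonic mean.
Total thickness L = 2.97 + 10.9 = 13.87 m.
Σ(b_i/K_i) = 2.97/0.152 + 10.9/18.0 = 20.15 d.
K_eq = L / Σ(b_i/K_i) = 13.87 / 20.15 = 0.6885 m/day.
Q = K_eq · A · (Δh/L) = 0.6885 × 609 × (6.22/13.87) = 188.0 m³/day.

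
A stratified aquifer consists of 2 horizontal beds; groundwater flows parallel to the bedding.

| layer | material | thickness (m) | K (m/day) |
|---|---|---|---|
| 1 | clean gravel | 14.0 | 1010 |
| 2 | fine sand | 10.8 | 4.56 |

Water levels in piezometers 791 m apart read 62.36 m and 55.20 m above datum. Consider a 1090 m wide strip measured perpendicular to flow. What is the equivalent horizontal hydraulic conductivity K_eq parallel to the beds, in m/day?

572

Flow is parallel to layering, so each bed carries its own Darcy discharge and the transmissivities add.
Σ(K_i·b_i) = 1010×14.0 + 4.56×10.8 = 14189 m²/day.
Total thickness b = 24.80 m, so K_eq = Σ(K_i·b_i)/b = 572.1 m/day.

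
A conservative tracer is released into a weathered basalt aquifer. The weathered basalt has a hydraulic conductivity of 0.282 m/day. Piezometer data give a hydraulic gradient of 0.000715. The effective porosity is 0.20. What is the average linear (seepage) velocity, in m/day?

0.00101

Hydraulic gradient i = 0.000715.
Darcy flux q = K · i = 0.2820 × 0.0007150 = 0.0002016 m/day.
Seepage velocity v = q / n_e = 0.0002016 / 0.20 = 0.001008 m/day.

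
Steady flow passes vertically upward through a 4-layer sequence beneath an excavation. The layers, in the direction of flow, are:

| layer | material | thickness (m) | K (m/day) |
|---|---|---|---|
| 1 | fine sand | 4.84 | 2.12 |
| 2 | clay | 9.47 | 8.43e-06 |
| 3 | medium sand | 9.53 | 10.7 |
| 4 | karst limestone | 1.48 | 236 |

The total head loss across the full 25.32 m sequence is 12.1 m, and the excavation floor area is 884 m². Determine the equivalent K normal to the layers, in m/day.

2.25e-05

Flow is perpendicular to layering, so the layers act in series and the equivalent K is the thickness-weighted harmonic mean.
Total thickness L = 4.84 + 9.47 + 9.53 + 1.48 = 25.32 m.
Σ(b_i/K_i) = 4.84/2.12 + 9.47/8.43e-06 + 9.53/10.7 + 1.48/236 = 1.123e+06 d.
K_eq = L / Σ(b_i/K_i) = 25.32 / 1.123e+06 = 2.254e-05 m/day.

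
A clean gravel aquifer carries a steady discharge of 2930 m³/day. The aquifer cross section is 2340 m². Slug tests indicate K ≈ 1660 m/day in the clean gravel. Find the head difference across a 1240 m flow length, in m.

From Q = K·A·i, i = Q / (K·A) = 2930 / (1660 × 2340) = 0.0007543.
Head loss Δh = i · L = 0.0007543 × 1240 = 0.9353 m.

0.935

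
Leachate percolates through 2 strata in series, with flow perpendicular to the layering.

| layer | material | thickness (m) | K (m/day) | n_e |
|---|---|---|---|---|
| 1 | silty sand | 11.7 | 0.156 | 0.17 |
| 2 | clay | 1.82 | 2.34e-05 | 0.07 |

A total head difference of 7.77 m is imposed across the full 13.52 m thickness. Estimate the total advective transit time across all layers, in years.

58.1

With flow normal to the layers, continuity requires the same specific discharge q through every layer.
Σ(b_i/K_i) = 11.7/0.156 + 1.82/2.34e-05 = 77853 d.
q = Δh / Σ(b_i/K_i) = 7.77 / 77853 = 9.980e-05 m/day.
In each layer the seepage velocity is v_i = q/n_i, so the layer transit time is t_i = b_i·n_i / q:
  layer 1 (silty sand): t_1 = 11.7 × 0.17 / 9.980e-05 = 19929 d
  layer 2 (clay): t_2 = 1.82 × 0.07 / 9.980e-05 = 1277 d
Total t = Σ t_i = 21206 days = 58.06 years.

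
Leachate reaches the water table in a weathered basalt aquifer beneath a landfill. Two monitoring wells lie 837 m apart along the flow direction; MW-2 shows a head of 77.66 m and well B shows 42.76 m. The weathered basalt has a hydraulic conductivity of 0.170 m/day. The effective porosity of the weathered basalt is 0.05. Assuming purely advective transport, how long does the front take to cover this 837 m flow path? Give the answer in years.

16.2

Hydraulic gradient i = (77.66 − 42.76) / 837 = 34.9 / 837 = 0.04170.
Darcy flux q = K · i = 0.1700 × 0.04170 = 0.007088 m/day.
Seepage velocity v = q / n_e = 0.007088 / 0.05 = 0.1418 m/day.
Travel time t = L / v = 837 / 0.1418 = 5904 days = 16.16 years.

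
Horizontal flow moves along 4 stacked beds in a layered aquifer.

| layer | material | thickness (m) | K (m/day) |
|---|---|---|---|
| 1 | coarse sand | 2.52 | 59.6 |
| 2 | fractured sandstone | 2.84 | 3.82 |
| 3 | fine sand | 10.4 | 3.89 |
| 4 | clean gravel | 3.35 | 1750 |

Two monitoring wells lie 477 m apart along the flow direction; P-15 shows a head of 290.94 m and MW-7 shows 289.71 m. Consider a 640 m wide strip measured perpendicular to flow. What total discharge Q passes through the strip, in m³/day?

Flow is parallel to layering, so each bed carries its own Darcy discharge and the transmissivities add.
Σ(K_i·b_i) = 59.6×2.52 + 3.82×2.84 + 3.89×10.4 + 1750×3.35 = 6064 m²/day.
Hydraulic gradient i = (290.94 − 289.71) / 477 = 1.23 / 477 = 0.002579.
Q = Σ(K_i·b_i) · W · i = 6064 × 640 × 0.002579 = 10008 m³/day.

10000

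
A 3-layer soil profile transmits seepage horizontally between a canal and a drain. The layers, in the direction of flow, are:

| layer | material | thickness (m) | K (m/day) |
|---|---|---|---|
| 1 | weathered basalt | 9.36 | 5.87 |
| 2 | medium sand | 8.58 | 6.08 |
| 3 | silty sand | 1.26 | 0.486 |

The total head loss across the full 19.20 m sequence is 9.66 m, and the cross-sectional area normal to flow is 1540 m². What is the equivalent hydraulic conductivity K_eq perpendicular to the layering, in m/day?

3.43

Flow is perpendicular to layering, so the layers act in series and the equivalent K is the thickness-weighted harmonic mean.
Total thickness L = 9.36 + 8.58 + 1.26 = 19.20 m.
Σ(b_i/K_i) = 9.36/5.87 + 8.58/6.08 + 1.26/0.486 = 5.598 d.
K_eq = L / Σ(b_i/K_i) = 19.20 / 5.598 = 3.430 m/day.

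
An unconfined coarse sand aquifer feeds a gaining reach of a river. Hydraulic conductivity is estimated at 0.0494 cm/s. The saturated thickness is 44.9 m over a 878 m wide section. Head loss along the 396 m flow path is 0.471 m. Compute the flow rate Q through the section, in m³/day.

2000

Convert K: 0.0494 cm/s × 864 = 42.68 m/day.
Cross-sectional area A = 878 × 44.9 = 39422 m².
Hydraulic gradient i = Δh / L = 0.471 / 396 = 0.001189.
Darcy's law: Q = K · A · i = 42.68 × 39422 × 0.001189 = 2001 m³/day.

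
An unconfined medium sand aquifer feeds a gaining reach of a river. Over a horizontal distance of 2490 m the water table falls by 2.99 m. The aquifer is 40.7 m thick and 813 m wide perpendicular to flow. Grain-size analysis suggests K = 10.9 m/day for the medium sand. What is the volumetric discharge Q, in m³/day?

433

Cross-sectional area A = 813 × 40.7 = 33089 m².
Hydraulic gradient i = Δh / L = 2.99 / 2490 = 0.001201.
Darcy's law: Q = K · A · i = 10.90 × 33089 × 0.001201 = 433.1 m³/day.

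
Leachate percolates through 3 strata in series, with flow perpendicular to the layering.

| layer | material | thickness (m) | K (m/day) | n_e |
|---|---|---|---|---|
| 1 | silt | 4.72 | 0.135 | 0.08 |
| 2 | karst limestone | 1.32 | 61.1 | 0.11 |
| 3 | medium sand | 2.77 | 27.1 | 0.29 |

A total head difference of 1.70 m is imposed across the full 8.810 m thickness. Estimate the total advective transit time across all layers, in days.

27.4

With flow normal to the layers, continuity requires the same specific discharge q through every layer.
Σ(b_i/K_i) = 4.72/0.135 + 1.32/61.1 + 2.77/27.1 = 35.09 d.
q = Δh / Σ(b_i/K_i) = 1.70 / 35.09 = 0.04845 m/day.
In each layer the seepage velocity is v_i = q/n_i, so the layer transit time is t_i = b_i·n_i / q:
  layer 1 (silt): t_1 = 4.72 × 0.08 / 0.04845 = 7.793 d
  layer 2 (karst limestone): t_2 = 1.32 × 0.11 / 0.04845 = 2.997 d
  layer 3 (medium sand): t_3 = 2.77 × 0.29 / 0.04845 = 16.58 d
Total t = Σ t_i = 27.37 days.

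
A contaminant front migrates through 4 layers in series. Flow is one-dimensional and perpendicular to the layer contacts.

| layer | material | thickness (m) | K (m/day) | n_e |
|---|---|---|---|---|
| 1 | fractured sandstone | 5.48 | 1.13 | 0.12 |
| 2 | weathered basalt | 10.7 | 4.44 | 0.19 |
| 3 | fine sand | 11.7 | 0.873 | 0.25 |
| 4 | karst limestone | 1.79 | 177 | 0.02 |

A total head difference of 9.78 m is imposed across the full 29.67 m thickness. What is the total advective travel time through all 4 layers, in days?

11.9

With flow normal to the layers, continuity requires the same specific discharge q through every layer.
Σ(b_i/K_i) = 5.48/1.13 + 10.7/4.44 + 11.7/0.873 + 1.79/177 = 20.67 d.
q = Δh / Σ(b_i/K_i) = 9.78 / 20.67 = 0.4731 m/day.
In each layer the seepage velocity is v_i = q/n_i, so the layer transit time is t_i = b_i·n_i / q:
  layer 1 (fractured sandstone): t_1 = 5.48 × 0.12 / 0.4731 = 1.390 d
  layer 2 (weathered basalt): t_2 = 10.7 × 0.19 / 0.4731 = 4.297 d
  layer 3 (fine sand): t_3 = 11.7 × 0.25 / 0.4731 = 6.182 d
  layer 4 (karst limestone): t_4 = 1.79 × 0.02 / 0.4731 = 0.07567 d
Total t = Σ t_i = 11.95 days.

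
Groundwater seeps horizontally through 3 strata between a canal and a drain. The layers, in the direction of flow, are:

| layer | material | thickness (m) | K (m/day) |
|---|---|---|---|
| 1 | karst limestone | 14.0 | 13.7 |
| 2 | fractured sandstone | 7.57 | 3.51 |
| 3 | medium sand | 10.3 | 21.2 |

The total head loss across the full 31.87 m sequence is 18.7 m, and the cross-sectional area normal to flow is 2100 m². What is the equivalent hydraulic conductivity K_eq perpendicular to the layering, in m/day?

8.70

Flow is perpendicular to layering, so the layers act in series and the equivalent K is the thickness-weighted harmonic mean.
Total thickness L = 14.0 + 7.57 + 10.3 = 31.87 m.
Σ(b_i/K_i) = 14.0/13.7 + 7.57/3.51 + 10.3/21.2 = 3.664 d.
K_eq = L / Σ(b_i/K_i) = 31.87 / 3.664 = 8.697 m/day.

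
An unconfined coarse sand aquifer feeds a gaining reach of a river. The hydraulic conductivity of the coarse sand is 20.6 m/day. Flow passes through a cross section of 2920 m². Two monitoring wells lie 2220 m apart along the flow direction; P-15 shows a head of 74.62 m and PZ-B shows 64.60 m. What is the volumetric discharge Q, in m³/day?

271

Hydraulic gradient i = (74.62 − 64.60) / 2220 = 10.02 / 2220 = 0.004514.
Darcy's law: Q = K · A · i = 20.60 × 2920 × 0.004514 = 271.5 m³/day.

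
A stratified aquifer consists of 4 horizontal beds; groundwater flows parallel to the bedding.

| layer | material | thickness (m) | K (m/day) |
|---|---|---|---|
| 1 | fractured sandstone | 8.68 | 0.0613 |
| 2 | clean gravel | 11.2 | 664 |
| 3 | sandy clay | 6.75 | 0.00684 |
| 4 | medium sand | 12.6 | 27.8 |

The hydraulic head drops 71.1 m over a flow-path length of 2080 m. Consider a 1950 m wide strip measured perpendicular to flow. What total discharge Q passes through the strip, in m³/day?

Flow is parallel to layering, so each bed carries its own Darcy discharge and the transmissivities add.
Σ(K_i·b_i) = 0.0613×8.68 + 664×11.2 + 0.00684×6.75 + 27.8×12.6 = 7788 m²/day.
Hydraulic gradient i = Δh / L = 71.1 / 2080 = 0.03418.
Q = Σ(K_i·b_i) · W · i = 7788 × 1950 × 0.03418 = 5.191e+05 m³/day.

519000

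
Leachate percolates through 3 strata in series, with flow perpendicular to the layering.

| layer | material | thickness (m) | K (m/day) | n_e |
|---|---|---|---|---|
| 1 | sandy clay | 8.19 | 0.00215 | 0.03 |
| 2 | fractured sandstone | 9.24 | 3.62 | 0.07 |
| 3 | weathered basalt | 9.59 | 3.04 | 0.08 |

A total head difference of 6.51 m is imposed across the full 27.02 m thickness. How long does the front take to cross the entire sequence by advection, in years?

With flow normal to the layers, continuity requires the same specific discharge q through every layer.
Σ(b_i/K_i) = 8.19/0.00215 + 9.24/3.62 + 9.59/3.04 = 3815 d.
q = Δh / Σ(b_i/K_i) = 6.51 / 3815 = 0.001706 m/day.
In each layer the seepage velocity is v_i = q/n_i, so the layer transit time is t_i = b_i·n_i / q:
  layer 1 (sandy clay): t_1 = 8.19 × 0.03 / 0.001706 = 144.0 d
  layer 2 (fractured sandstone): t_2 = 9.24 × 0.07 / 0.001706 = 379.0 d
  layer 3 (weathered basalt): t_3 = 9.59 × 0.08 / 0.001706 = 449.6 d
Total t = Σ t_i = 972.6 days = 2.663 years.

2.66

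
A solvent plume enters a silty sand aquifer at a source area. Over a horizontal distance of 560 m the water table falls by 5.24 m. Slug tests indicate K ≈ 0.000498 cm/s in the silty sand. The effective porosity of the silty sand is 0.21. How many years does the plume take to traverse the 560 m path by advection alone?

Convert K: 0.000498 cm/s × 864 = 0.4303 m/day.
Hydraulic gradient i = Δh / L = 5.24 / 560 = 0.009357.
Darcy flux q = K · i = 0.4303 × 0.009357 = 0.004026 m/day.
Seepage velocity v = q / n_e = 0.004026 / 0.21 = 0.01917 m/day.
Travel time t = L / v = 560 / 0.01917 = 29209 days = 79.97 years.

80.0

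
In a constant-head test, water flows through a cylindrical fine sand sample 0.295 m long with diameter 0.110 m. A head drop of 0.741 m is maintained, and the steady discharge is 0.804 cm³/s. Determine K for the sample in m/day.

Cross-sectional area A = π·(d/2)² = π × (0.110/2)² = 0.009503 m².
Convert discharge: 0.804 cm³/s = 8.040e-07 m³/s.
Darcy's law rearranged: K = Q·L / (A·Δh) = 8.040e-07 × 0.295 / (0.009503 × 0.741) = 3.368e-05 m/s = 2.910 m/day.

2.91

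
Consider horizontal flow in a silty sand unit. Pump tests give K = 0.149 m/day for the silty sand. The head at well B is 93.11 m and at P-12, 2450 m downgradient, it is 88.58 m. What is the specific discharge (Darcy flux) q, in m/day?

0.000275

Hydraulic gradient i = (93.11 − 88.58) / 2450 = 4.53 / 2450 = 0.001849.
Specific discharge q = K · i = 0.1490 × 0.001849 = 0.0002755 m/day.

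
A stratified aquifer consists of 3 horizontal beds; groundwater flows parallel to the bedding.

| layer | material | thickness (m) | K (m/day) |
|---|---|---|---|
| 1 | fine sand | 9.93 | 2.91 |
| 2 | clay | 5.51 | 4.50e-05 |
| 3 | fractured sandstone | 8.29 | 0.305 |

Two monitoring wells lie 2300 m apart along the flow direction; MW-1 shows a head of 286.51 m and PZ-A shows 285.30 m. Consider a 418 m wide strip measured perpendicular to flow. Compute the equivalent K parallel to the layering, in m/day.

Flow is parallel to layering, so each bed carries its own Darcy discharge and the transmissivities add.
Σ(K_i·b_i) = 2.91×9.93 + 4.50e-05×5.51 + 0.305×8.29 = 31.42 m²/day.
Total thickness b = 23.73 m, so K_eq = Σ(K_i·b_i)/b = 1.324 m/day.

1.32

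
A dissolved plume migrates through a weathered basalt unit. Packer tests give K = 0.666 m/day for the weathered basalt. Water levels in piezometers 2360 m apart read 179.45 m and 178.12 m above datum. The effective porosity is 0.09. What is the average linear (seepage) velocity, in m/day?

0.00417

Hydraulic gradient i = (179.45 − 178.12) / 2360 = 1.33 / 2360 = 0.0005636.
Darcy flux q = K · i = 0.6660 × 0.0005636 = 0.0003753 m/day.
Seepage velocity v = q / n_e = 0.0003753 / 0.09 = 0.004170 m/day.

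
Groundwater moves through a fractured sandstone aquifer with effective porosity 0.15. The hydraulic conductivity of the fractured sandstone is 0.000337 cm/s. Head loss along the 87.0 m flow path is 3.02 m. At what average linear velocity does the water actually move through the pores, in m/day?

0.0674

Convert K: 0.000337 cm/s × 864 = 0.2912 m/day.
Hydraulic gradient i = Δh / L = 3.02 / 87.0 = 0.03471.
Darcy flux q = K · i = 0.2912 × 0.03471 = 0.01011 m/day.
Seepage velocity v = q / n_e = 0.01011 / 0.15 = 0.06738 m/day.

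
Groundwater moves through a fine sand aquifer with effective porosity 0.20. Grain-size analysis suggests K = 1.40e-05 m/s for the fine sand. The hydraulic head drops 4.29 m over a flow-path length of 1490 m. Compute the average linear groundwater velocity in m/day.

0.0174

Convert K: 1.40e-05 m/s × 86400 = 1.210 m/day.
Hydraulic gradient i = Δh / L = 4.29 / 1490 = 0.002879.
Darcy flux q = K · i = 1.210 × 0.002879 = 0.003483 m/day.
Seepage velocity v = q / n_e = 0.003483 / 0.20 = 0.01741 m/day.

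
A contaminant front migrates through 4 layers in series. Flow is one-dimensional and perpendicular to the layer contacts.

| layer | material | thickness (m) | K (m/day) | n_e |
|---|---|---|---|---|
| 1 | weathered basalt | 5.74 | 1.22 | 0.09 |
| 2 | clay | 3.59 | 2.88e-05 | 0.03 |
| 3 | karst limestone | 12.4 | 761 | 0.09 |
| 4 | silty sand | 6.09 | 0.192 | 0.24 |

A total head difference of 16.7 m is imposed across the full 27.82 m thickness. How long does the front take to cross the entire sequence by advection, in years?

65.5

With flow normal to the layers, continuity requires the same specific discharge q through every layer.
Σ(b_i/K_i) = 5.74/1.22 + 3.59/2.88e-05 + 12.4/761 + 6.09/0.192 = 1.247e+05 d.
q = Δh / Σ(b_i/K_i) = 16.7 / 1.247e+05 = 0.0001339 m/day.
In each layer the seepage velocity is v_i = q/n_i, so the layer transit time is t_i = b_i·n_i / q:
  layer 1 (weathered basalt): t_1 = 5.74 × 0.09 / 0.0001339 = 3857 d
  layer 2 (clay): t_2 = 3.59 × 0.03 / 0.0001339 = 804.1 d
  layer 3 (karst limestone): t_3 = 12.4 × 0.09 / 0.0001339 = 8333 d
  layer 4 (silty sand): t_4 = 6.09 × 0.24 / 0.0001339 = 10913 d
Total t = Σ t_i = 23907 days = 65.45 years.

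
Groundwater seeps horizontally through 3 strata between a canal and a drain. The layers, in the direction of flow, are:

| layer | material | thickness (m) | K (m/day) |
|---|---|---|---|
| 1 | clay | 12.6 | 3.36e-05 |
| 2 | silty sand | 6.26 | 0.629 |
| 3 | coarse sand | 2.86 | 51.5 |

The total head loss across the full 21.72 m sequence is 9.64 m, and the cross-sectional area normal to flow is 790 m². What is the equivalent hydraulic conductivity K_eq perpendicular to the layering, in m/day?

5.79e-05

Flow is perpendicular to layering, so the layers act in series and the equivalent K is the thickness-weighted harmonic mean.
Total thickness L = 12.6 + 6.26 + 2.86 = 21.72 m.
Σ(b_i/K_i) = 12.6/3.36e-05 + 6.26/0.629 + 2.86/51.5 = 3.750e+05 d.
K_eq = L / Σ(b_i/K_i) = 21.72 / 3.750e+05 = 5.792e-05 m/day.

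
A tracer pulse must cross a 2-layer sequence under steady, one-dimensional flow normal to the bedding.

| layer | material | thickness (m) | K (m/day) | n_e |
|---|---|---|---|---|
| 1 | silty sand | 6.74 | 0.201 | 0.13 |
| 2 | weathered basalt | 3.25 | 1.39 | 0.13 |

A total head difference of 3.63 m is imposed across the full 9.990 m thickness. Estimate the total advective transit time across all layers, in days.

12.8

With flow normal to the layers, continuity requires the same specific discharge q through every layer.
Σ(b_i/K_i) = 6.74/0.201 + 3.25/1.39 = 35.87 d.
q = Δh / Σ(b_i/K_i) = 3.63 / 35.87 = 0.1012 m/day.
In each layer the seepage velocity is v_i = q/n_i, so the layer transit time is t_i = b_i·n_i / q:
  layer 1 (silty sand): t_1 = 6.74 × 0.13 / 0.1012 = 8.658 d
  layer 2 (weathered basalt): t_2 = 3.25 × 0.13 / 0.1012 = 4.175 d
Total t = Σ t_i = 12.83 days.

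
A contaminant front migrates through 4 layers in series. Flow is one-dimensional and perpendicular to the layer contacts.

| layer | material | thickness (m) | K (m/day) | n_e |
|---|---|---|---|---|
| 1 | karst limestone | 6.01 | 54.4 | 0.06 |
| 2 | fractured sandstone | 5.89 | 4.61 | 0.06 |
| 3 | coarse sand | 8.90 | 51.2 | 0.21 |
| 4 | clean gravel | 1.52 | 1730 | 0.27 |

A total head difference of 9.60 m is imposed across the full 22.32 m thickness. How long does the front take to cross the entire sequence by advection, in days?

0.487

With flow normal to the layers, continuity requires the same specific discharge q through every layer.
Σ(b_i/K_i) = 6.01/54.4 + 5.89/4.61 + 8.90/51.2 + 1.52/1730 = 1.563 d.
q = Δh / Σ(b_i/K_i) = 9.60 / 1.563 = 6.143 m/day.
In each layer the seepage velocity is v_i = q/n_i, so the layer transit time is t_i = b_i·n_i / q:
  layer 1 (karst limestone): t_1 = 6.01 × 0.06 / 6.143 = 0.05870 d
  layer 2 (fractured sandstone): t_2 = 5.89 × 0.06 / 6.143 = 0.05753 d
  layer 3 (coarse sand): t_3 = 8.90 × 0.21 / 6.143 = 0.3043 d
  layer 4 (clean gravel): t_4 = 1.52 × 0.27 / 6.143 = 0.06681 d
Total t = Σ t_i = 0.4873 days.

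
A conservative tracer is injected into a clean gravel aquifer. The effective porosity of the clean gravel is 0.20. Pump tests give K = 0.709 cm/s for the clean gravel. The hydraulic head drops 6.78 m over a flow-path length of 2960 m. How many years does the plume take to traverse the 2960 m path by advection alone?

1.16

Convert K: 0.709 cm/s × 864 = 612.6 m/day.
Hydraulic gradient i = Δh / L = 6.78 / 2960 = 0.002291.
Darcy flux q = K · i = 612.6 × 0.002291 = 1.403 m/day.
Seepage velocity v = q / n_e = 1.403 / 0.20 = 7.016 m/day.
Travel time t = L / v = 2960 / 7.016 = 421.9 days = 1.155 years.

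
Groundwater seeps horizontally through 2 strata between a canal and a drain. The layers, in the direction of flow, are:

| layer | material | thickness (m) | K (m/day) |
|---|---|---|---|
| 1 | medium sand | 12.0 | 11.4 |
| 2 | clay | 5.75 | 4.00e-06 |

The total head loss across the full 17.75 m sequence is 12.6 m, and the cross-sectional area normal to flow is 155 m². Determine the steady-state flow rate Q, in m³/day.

Flow is perpendicular to layering, so the layers act in series and the equivalent K is the thickness-weighted harmonic mean.
Total thickness L = 12.0 + 5.75 = 17.75 m.
Σ(b_i/K_i) = 12.0/11.4 + 5.75/4.00e-06 = 1.438e+06 d.
K_eq = L / Σ(b_i/K_i) = 17.75 / 1.438e+06 = 1.235e-05 m/day.
Q = K_eq · A · (Δh/L) = 1.235e-05 × 155 × (12.6/17.75) = 0.001359 m³/day.

0.00136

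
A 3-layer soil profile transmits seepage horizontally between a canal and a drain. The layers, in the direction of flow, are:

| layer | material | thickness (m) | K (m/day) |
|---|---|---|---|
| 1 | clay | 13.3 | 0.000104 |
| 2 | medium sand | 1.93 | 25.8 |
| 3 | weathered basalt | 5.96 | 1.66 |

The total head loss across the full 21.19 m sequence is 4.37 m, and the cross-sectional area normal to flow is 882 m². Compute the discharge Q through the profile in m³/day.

0.0301

Flow is perpendicular to layering, so the layers act in series and the equivalent K is the thickness-weighted harmonic mean.
Total thickness L = 13.3 + 1.93 + 5.96 = 21.19 m.
Σ(b_i/K_i) = 13.3/0.000104 + 1.93/25.8 + 5.96/1.66 = 1.279e+05 d.
K_eq = L / Σ(b_i/K_i) = 21.19 / 1.279e+05 = 0.0001657 m/day.
Q = K_eq · A · (Δh/L) = 0.0001657 × 882 × (4.37/21.19) = 0.03014 m³/day.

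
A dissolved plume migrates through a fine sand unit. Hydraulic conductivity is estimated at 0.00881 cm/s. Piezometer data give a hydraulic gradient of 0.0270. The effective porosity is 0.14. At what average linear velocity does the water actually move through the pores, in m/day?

1.47

Convert K: 0.00881 cm/s × 864 = 7.612 m/day.
Hydraulic gradient i = 0.0270.
Darcy flux q = K · i = 7.612 × 0.02700 = 0.2055 m/day.
Seepage velocity v = q / n_e = 0.2055 / 0.14 = 1.468 m/day.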